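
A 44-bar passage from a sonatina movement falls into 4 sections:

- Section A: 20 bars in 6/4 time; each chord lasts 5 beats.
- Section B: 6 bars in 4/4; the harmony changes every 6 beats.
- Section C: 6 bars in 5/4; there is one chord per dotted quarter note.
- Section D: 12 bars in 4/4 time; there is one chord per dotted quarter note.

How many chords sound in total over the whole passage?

80 chords

A: 20·6 = 120 beats, 120/5 = 24 chords.
B: 6·4 = 24 beats, 24/6 = 4 chords.
C: 6·5 = 30 beats, 30/1.5 = 20 chords.
D: 12·4 = 48 beats, 48/1.5 = 32 chords.
Total: 24 + 4 + 20 + 32 = 80.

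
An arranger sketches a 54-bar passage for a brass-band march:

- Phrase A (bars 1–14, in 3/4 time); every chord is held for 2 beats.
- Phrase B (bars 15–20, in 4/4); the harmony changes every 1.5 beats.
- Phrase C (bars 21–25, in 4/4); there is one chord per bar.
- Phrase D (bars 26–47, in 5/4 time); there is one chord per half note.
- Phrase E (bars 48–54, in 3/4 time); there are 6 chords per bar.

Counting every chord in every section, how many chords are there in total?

139 chords

A: 14·3 = 42 beats, 42/2 = 21 chords.
B: 6·4 = 24 beats, 24/1.5 = 16 chords.
C: 5·4 = 20 beats, 20/4 = 5 chords.
D: 22·5 = 110 beats, 110/2 = 55 chords.
E: 7·3 = 21 beats, 21/0.5 = 42 chords.
Total: 21 + 16 + 5 + 55 + 42 = 139.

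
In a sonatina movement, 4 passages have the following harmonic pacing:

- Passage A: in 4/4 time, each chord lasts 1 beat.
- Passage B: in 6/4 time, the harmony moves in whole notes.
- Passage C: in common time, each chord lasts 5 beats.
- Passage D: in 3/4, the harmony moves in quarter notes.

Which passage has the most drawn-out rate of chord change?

Passage C

A: each chord is 1 beat in 4/4, so 4 per bar.
B: each chord is 4 beats in 6/4, so 1.5 per bar.
C: each chord is 5 beats in 4/4, so 0.8 per bar.
D: each chord is 1 beat in 3/4, so 3 per bar.
Slowest is C at 0.8 chords/bar.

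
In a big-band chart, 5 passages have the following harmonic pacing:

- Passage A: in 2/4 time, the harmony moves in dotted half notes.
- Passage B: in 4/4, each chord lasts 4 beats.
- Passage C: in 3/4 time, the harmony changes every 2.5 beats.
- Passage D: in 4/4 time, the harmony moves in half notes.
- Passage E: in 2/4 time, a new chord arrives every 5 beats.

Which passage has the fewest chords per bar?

A: 2/3 = 2/3 chords/bar.
B: 4/4 = 1 chord/bar.
C: 3/2.5 = 1.2 chords/bar.
D: 4/2 = 2 chords/bar.
E: 2/5 = 0.4 chords/bar.
Slowest is E at 0.4 chords/bar.

Passage E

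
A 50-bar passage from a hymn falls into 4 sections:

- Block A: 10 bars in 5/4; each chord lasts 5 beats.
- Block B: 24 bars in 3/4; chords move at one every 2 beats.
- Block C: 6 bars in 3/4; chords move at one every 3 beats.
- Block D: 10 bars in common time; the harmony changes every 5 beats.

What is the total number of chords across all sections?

60 chords

A: 10·5 = 50 beats, 50/5 = 10 chords.
B: 24·3 = 72 beats, 72/2 = 36 chords.
C: 6·3 = 18 beats, 18/3 = 6 chords.
D: 10·4 = 40 beats, 40/5 = 8 chords.
Total: 10 + 36 + 6 + 8 = 60.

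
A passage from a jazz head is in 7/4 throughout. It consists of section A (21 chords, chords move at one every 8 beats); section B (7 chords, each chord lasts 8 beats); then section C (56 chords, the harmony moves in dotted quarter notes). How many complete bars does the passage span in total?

44 bars

A: 21 × 8 = 168 beats = 24 bars.
B: 7 × 8 = 56 beats = 8 bars.
C: 56 × 1.5 = 84 beats = 12 bars.
Total: 24 + 8 + 12 = 44 bars.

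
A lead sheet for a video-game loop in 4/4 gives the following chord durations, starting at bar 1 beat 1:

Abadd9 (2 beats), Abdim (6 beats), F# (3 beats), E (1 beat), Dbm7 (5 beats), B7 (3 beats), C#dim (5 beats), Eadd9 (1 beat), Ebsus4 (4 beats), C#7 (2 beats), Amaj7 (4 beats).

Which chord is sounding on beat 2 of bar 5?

Beat 2 of bar 5 is beat (5−1)×4 + 2 = 18 overall.
Running totals: Abadd9 ends at 2, Abdim ends at 8, F# ends at 11, E ends at 12, Dbm7 ends at 17, B7 ends at 20.
Beat 18 falls within B7.

B7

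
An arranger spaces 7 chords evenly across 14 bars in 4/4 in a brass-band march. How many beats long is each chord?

14 bars × 4 beats/bar = 56 beats total.
56 beats ÷ 7 chords = 8 beats per chord.

8 beats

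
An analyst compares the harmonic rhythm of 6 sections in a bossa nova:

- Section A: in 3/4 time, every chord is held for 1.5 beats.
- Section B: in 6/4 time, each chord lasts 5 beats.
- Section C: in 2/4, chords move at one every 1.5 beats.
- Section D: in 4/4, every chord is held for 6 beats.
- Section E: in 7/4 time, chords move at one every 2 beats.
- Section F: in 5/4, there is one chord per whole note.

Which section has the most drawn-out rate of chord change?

A: 3 beats/bar ÷ 1.5 beats/chord = 2 chords/bar.
B: 6 beats/bar ÷ 5 beats/chord = 1.2 chords/bar.
C: 2 beats/bar ÷ 1.5 beats/chord = 4/3 chords/bar.
D: 4 beats/bar ÷ 6 beats/chord = 2/3 chords/bar.
E: 7 beats/bar ÷ 2 beats/chord = 3.5 chords/bar.
F: 5 beats/bar ÷ 4 beats/chord = 1.25 chords/bar.
Slowest is D at 2/3 chords/bar.

Section D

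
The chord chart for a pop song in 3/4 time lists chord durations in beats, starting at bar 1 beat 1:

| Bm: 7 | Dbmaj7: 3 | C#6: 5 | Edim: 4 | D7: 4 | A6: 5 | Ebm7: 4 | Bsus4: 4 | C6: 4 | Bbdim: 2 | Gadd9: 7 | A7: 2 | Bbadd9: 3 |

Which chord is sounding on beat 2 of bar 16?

Gadd9

Beat 2 of bar 16 is beat (16−1)×3 + 2 = 47 overall.
Running totals: Bm ends at 7, Dbmaj7 ends at 10, C#6 ends at 15, Edim ends at 19, D7 ends at 23, A6 ends at 28, Ebm7 ends at 32, Bsus4 ends at 36, C6 ends at 40, Bbdim ends at 42, Gadd9 ends at 49.
Beat 47 falls within Gadd9.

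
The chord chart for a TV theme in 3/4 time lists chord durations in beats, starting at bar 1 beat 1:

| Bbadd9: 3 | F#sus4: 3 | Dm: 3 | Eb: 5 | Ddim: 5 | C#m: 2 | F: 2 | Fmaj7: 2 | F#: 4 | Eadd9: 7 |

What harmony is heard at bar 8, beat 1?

Beat 1 of bar 8 is beat (8−1)×3 + 1 = 22 overall.
Running totals: Bbadd9 ends at 3, F#sus4 ends at 6, Dm ends at 9, Eb ends at 14, Ddim ends at 19, C#m ends at 21, F ends at 23.
Beat 22 falls within F.

F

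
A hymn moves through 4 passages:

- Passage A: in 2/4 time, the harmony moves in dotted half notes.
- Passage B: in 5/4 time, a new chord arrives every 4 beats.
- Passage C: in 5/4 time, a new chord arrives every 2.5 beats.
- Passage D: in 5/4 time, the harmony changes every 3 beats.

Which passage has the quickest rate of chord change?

Passage C

A: each chord is 3 beats in 2/4, so 2/3 per bar.
B: each chord is 4 beats in 5/4, so 1.25 per bar.
C: each chord is 2.5 beats in 5/4, so 2 per bar.
D: each chord is 3 beats in 5/4, so 5/3 per bar.
Fastest is C at 2 chords/bar.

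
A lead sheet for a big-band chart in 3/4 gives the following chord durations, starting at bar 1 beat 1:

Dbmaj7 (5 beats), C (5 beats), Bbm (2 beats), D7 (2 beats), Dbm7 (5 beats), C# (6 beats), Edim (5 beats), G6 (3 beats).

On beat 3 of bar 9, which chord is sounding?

Edim

Beat 3 of bar 9 is beat (9−1)×3 + 3 = 27 overall.
Running totals: Dbmaj7 ends at 5, C ends at 10, Bbm ends at 12, D7 ends at 14, Dbm7 ends at 19, C# ends at 25, Edim ends at 30.
Beat 27 falls within Edim.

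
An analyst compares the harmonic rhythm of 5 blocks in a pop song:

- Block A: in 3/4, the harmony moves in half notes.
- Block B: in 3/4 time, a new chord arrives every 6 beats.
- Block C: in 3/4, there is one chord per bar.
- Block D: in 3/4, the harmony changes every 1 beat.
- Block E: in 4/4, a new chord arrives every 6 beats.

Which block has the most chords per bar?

Block D

A: each chord is 2 beats in 3/4, so 1.5 per bar.
B: each chord is 6 beats in 3/4, so 0.5 per bar.
C: each chord is 3 beats in 3/4, so 1 per bar.
D: each chord is 1 beat in 3/4, so 3 per bar.
E: each chord is 6 beats in 4/4, so 2/3 per bar.
Fastest is D at 3 chords/bar.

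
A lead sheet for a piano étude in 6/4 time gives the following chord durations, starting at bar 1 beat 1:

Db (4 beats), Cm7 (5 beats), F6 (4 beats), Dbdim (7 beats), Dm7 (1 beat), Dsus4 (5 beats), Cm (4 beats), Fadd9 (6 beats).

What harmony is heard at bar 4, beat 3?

Beat 3 of bar 4 is beat (4−1)×6 + 3 = 21 overall.
Running totals: Db ends at 4, Cm7 ends at 9, F6 ends at 13, Dbdim ends at 20, Dm7 ends at 21.
Beat 21 falls within Dm7.

Dm7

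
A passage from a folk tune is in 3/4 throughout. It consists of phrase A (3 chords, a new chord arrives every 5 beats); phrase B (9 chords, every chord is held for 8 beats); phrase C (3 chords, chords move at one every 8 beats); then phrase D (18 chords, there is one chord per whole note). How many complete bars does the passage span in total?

61 bars

A: 3 × 5 = 15 beats = 5 bars.
B: 9 × 8 = 72 beats = 24 bars.
C: 3 × 8 = 24 beats = 8 bars.
D: 18 × 4 = 72 beats = 24 bars.
Total: 5 + 24 + 8 + 24 = 61 bars.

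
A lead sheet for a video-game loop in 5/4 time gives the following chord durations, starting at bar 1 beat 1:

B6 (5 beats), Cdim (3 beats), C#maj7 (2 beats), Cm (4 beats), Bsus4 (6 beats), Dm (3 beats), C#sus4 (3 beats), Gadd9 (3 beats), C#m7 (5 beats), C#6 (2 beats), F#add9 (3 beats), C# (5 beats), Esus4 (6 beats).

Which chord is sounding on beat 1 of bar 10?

Esus4

Beat 1 of bar 10 is beat (10−1)×5 + 1 = 46 overall.
Running totals: B6 ends at 5, Cdim ends at 8, C#maj7 ends at 10, Cm ends at 14, Bsus4 ends at 20, Dm ends at 23, C#sus4 ends at 26, Gadd9 ends at 29, C#m7 ends at 34, C#6 ends at 36, F#add9 ends at 39, C# ends at 44, Esus4 ends at 50.
Beat 46 falls within Esus4.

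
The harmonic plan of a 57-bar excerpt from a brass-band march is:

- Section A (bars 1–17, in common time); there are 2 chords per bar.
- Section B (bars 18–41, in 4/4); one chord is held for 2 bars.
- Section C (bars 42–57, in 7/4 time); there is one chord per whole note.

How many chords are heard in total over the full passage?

74 chords

A: 17 bars × 4 beats = 68 beats; 2 beats/chord → 34 chords.
B: 24 bars × 4 beats = 96 beats; 8 beats/chord → 12 chords.
C: 16 bars × 7 beats = 112 beats; 4 beats/chord → 28 chords.
Total: 34 + 12 + 28 = 74.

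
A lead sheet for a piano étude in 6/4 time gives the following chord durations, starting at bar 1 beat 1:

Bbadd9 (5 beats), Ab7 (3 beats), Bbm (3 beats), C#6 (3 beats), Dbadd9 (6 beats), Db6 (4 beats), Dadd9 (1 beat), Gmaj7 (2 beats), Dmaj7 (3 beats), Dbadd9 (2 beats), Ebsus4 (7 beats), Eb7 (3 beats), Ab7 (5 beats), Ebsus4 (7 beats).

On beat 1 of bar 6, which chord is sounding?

Dbadd9

Beat 1 of bar 6 is beat (6−1)×6 + 1 = 31 overall.
Running totals: Bbadd9 ends at 5, Ab7 ends at 8, Bbm ends at 11, C#6 ends at 14, Dbadd9 ends at 20, Db6 ends at 24, Dadd9 ends at 25, Gmaj7 ends at 27, Dmaj7 ends at 30, Dbadd9 ends at 32.
Beat 31 falls within Dbadd9.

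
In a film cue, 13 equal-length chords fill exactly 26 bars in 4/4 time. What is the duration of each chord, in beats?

8 beats

26 bars × 4 beats/bar = 104 beats total.
104 beats ÷ 13 chords = 8 beats per chord.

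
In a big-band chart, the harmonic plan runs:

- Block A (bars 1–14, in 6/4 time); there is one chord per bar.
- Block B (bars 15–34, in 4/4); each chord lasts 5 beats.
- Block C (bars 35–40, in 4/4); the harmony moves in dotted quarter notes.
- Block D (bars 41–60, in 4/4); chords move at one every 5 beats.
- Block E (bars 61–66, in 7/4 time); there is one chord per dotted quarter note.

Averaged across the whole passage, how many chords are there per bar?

A: 14 bars of 6 beats is 84 beats; at 6 beats each that's 14 chords.
B: 20 bars of 4 beats is 80 beats; at 5 beats each that's 16 chords.
C: 6 bars of 4 beats is 24 beats; at 1.5 beats each that's 16 chords.
D: 20 bars of 4 beats is 80 beats; at 5 beats each that's 16 chords.
E: 6 bars of 7 beats is 42 beats; at 1.5 beats each that's 28 chords.
Overall: 90 chords over 66 bars → 90/66 = 15/11 chords per bar.

15/11 chords per bar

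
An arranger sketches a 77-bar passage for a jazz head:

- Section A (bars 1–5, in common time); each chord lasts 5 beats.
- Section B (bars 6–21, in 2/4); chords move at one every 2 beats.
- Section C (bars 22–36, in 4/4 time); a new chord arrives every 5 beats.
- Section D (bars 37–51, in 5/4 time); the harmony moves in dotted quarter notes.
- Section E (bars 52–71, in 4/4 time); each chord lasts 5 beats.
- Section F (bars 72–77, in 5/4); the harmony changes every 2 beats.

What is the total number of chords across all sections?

113 chords

A has 20 beats and chords last 5 each, so 4 chords.
B has 32 beats and chords last 2 each, so 16 chords.
C has 60 beats and chords last 5 each, so 12 chords.
D has 75 beats and chords last 1.5 each, so 50 chords.
E has 80 beats and chords last 5 each, so 16 chords.
F has 30 beats and chords last 2 each, so 15 chords.
Total: 4 + 16 + 12 + 50 + 16 + 15 = 113.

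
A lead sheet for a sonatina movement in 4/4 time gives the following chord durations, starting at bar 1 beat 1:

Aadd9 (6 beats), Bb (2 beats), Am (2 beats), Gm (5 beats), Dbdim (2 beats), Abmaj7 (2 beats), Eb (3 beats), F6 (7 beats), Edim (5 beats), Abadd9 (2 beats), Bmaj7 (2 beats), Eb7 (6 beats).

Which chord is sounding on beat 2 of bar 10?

Beat 2 of bar 10 is beat (10−1)×4 + 2 = 38 overall.
Running totals: Aadd9 ends at 6, Bb ends at 8, Am ends at 10, Gm ends at 15, Dbdim ends at 17, Abmaj7 ends at 19, Eb ends at 22, F6 ends at 29, Edim ends at 34, Abadd9 ends at 36, Bmaj7 ends at 38.
Beat 38 falls within Bmaj7.

Bmaj7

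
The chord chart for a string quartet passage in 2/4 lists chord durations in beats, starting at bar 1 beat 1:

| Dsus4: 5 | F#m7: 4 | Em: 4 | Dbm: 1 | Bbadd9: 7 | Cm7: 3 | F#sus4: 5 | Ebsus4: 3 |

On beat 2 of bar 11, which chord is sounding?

Cm7

Beat 2 of bar 11 is beat (11−1)×2 + 2 = 22 overall.
Running totals: Dsus4 ends at 5, F#m7 ends at 9, Em ends at 13, Dbm ends at 14, Bbadd9 ends at 21, Cm7 ends at 24.
Beat 22 falls within Cm7.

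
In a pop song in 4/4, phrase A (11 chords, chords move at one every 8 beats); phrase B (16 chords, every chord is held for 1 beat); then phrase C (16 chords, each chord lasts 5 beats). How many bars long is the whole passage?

A: 11 × 8 = 88 beats = 22 bars.
B: 16 × 1 = 16 beats = 4 bars.
C: 16 × 5 = 80 beats = 20 bars.
Total: 22 + 4 + 20 = 46 bars.

46 bars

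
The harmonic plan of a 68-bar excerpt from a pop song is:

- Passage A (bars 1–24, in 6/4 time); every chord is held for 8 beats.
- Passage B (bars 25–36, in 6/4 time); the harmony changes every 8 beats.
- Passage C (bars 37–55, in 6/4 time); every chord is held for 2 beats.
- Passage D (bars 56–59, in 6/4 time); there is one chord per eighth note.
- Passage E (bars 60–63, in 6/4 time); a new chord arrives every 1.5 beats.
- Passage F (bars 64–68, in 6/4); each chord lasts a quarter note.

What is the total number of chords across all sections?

A has 144 beats and chords last 8 each, so 18 chords.
B has 72 beats and chords last 8 each, so 9 chords.
C has 114 beats and chords last 2 each, so 57 chords.
D has 24 beats and chords last 0.5 each, so 48 chords.
E has 24 beats and chords last 1.5 each, so 16 chords.
F has 30 beats and chords last 1 each, so 30 chords.
Total: 18 + 9 + 57 + 48 + 16 + 30 = 178.

178 chords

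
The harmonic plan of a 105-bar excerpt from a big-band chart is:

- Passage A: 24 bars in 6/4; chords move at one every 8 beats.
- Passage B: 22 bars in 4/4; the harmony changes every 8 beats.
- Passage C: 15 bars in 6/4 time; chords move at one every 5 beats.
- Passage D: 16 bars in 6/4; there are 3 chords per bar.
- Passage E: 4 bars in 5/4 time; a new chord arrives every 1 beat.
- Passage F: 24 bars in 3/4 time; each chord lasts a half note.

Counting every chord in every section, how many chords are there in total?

A: 24·6 = 144 beats, 144/8 = 18 chords.
B: 22·4 = 88 beats, 88/8 = 11 chords.
C: 15·6 = 90 beats, 90/5 = 18 chords.
D: 16·6 = 96 beats, 96/2 = 48 chords.
E: 4·5 = 20 beats, 20/1 = 20 chords.
F: 24·3 = 72 beats, 72/2 = 36 chords.
Total: 18 + 11 + 18 + 48 + 20 + 36 = 151.

151 chords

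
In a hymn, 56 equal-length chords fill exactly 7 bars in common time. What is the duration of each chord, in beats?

0.5 beats

7 bars × 4 beats/bar = 28 beats total.
28 beats ÷ 56 chords = 0.5 beats per chord.
(That is an eighth note.)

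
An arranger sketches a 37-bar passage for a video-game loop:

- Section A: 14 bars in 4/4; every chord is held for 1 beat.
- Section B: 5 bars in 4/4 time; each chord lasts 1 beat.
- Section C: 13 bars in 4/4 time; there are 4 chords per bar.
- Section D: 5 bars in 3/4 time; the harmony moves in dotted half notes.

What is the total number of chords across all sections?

A: 14·4 = 56 beats, 56/1 = 56 chords.
B: 5·4 = 20 beats, 20/1 = 20 chords.
C: 13·4 = 52 beats, 52/1 = 52 chords.
D: 5·3 = 15 beats, 15/3 = 5 chords.
Total: 56 + 20 + 52 + 5 = 133.

133 chords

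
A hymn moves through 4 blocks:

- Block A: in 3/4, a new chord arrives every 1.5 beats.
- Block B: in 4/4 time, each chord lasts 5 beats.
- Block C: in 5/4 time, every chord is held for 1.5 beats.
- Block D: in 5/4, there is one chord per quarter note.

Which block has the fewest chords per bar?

A: 3/1.5 = 2 chords/bar.
B: 4/5 = 0.8 chords/bar.
C: 5/1.5 = 10/3 chords/bar.
D: 5/1 = 5 chords/bar.
Slowest is B at 0.8 chords/bar.

Block B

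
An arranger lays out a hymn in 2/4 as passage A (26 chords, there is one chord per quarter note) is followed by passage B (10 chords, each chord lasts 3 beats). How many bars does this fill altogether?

A: 26 × 1 = 26 beats = 13 bars.
B: 10 × 3 = 30 beats = 15 bars.
Total: 13 + 15 = 28 bars.

28 bars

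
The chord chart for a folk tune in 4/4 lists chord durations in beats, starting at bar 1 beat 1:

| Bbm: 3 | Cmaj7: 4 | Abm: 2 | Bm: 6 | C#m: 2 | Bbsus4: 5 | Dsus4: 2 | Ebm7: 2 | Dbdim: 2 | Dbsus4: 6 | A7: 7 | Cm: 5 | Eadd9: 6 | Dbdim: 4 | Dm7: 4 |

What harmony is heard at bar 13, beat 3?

Beat 3 of bar 13 is beat (13−1)×4 + 3 = 51 overall.
Running totals: Bbm ends at 3, Cmaj7 ends at 7, Abm ends at 9, Bm ends at 15, C#m ends at 17, Bbsus4 ends at 22, Dsus4 ends at 24, Ebm7 ends at 26, Dbdim ends at 28, Dbsus4 ends at 34, A7 ends at 41, Cm ends at 46, Eadd9 ends at 52.
Beat 51 falls within Eadd9.

Eadd9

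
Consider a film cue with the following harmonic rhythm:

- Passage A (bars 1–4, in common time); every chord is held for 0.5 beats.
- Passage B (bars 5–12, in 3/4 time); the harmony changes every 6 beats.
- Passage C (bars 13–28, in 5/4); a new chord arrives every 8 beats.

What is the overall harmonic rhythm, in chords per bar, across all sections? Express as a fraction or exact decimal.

A: 4 × 4 = 16 beats ÷ 0.5 = 32 chords.
B: 8 × 3 = 24 beats ÷ 6 = 4 chords.
C: 16 × 5 = 80 beats ÷ 8 = 10 chords.
Overall: 46 chords over 28 bars → 46/28 = 23/14 chords per bar.

23/14 chords per bar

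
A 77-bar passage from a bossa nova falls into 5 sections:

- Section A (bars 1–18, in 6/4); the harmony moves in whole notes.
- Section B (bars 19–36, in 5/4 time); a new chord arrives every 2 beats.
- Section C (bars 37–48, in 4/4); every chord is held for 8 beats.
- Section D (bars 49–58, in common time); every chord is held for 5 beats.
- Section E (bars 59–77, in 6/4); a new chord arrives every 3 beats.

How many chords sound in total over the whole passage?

A: 18 bars × 6 beats = 108 beats; 4 beats/chord → 27 chords.
B: 18 bars × 5 beats = 90 beats; 2 beats/chord → 45 chords.
C: 12 bars × 4 beats = 48 beats; 8 beats/chord → 6 chords.
D: 10 bars × 4 beats = 40 beats; 5 beats/chord → 8 chords.
E: 19 bars × 6 beats = 114 beats; 3 beats/chord → 38 chords.
Total: 27 + 45 + 6 + 8 + 38 = 124.

124 chords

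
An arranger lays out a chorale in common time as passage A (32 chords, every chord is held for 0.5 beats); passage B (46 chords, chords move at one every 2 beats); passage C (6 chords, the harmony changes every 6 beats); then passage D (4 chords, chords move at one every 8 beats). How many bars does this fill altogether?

44 bars

A: 32 × 0.5 = 16 beats = 4 bars.
B: 46 × 2 = 92 beats = 23 bars.
C: 6 × 6 = 36 beats = 9 bars.
D: 4 × 8 = 32 beats = 8 bars.
Total: 4 + 23 + 9 + 8 = 44 bars.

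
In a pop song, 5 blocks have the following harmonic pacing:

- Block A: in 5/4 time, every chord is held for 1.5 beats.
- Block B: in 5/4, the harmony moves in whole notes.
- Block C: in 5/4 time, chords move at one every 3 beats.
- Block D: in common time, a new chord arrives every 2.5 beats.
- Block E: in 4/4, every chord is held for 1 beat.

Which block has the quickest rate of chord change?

Block E

A: each chord is 1.5 beats in 5/4, so 10/3 per bar.
B: each chord is 4 beats in 5/4, so 1.25 per bar.
C: each chord is 3 beats in 5/4, so 5/3 per bar.
D: each chord is 2.5 beats in 4/4, so 1.6 per bar.
E: each chord is 1 beat in 4/4, so 4 per bar.
Fastest is E at 4 chords/bar.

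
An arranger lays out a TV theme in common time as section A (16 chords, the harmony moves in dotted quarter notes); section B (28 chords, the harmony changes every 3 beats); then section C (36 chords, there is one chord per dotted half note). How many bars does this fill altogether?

A: 16 × 1.5 = 24 beats = 6 bars.
B: 28 × 3 = 84 beats = 21 bars.
C: 36 × 3 = 108 beats = 27 bars.
Total: 6 + 21 + 27 = 54 bars.

54 bars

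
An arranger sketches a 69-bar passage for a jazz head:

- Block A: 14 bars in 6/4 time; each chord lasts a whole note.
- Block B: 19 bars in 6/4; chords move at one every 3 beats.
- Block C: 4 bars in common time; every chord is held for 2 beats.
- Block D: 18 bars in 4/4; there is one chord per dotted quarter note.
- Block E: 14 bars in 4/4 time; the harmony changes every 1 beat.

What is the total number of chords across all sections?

171 chords

A: 14 bars × 6 beats = 84 beats; 4 beats/chord → 21 chords.
B: 19 bars × 6 beats = 114 beats; 3 beats/chord → 38 chords.
C: 4 bars × 4 beats = 16 beats; 2 beats/chord → 8 chords.
D: 18 bars × 4 beats = 72 beats; 1.5 beats/chord → 48 chords.
E: 14 bars × 4 beats = 56 beats; 1 beat/chord → 56 chords.
Total: 21 + 38 + 8 + 48 + 56 = 171.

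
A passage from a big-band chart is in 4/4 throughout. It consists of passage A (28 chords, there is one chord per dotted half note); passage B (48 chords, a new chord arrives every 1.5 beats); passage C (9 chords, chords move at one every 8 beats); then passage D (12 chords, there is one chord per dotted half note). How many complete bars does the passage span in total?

66 bars

A: 28 × 3 = 84 beats = 21 bars.
B: 48 × 1.5 = 72 beats = 18 bars.
C: 9 × 8 = 72 beats = 18 bars.
D: 12 × 3 = 36 beats = 9 bars.
Total: 21 + 18 + 18 + 9 = 66 bars.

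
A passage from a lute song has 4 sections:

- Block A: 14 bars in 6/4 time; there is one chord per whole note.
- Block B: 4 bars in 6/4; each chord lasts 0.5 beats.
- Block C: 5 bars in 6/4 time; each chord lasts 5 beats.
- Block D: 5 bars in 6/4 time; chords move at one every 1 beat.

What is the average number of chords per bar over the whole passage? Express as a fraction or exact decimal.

A: 14 bars of 6 beats is 84 beats; at 4 beats each that's 21 chords.
B: 4 bars of 6 beats is 24 beats; at 0.5 beats each that's 48 chords.
C: 5 bars of 6 beats is 30 beats; at 5 beats each that's 6 chords.
D: 5 bars of 6 beats is 30 beats; at 1 beat each that's 30 chords.
Overall: 105 chords over 28 bars → 105/28 = 3.75 chords per bar.

3.75 chords per bar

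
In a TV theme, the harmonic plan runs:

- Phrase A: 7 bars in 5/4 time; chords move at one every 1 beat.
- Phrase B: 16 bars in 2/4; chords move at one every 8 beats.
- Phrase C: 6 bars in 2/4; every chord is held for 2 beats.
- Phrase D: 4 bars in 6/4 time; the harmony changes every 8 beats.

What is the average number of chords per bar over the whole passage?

A: 7 bars of 5 beats is 35 beats; at 1 beat each that's 35 chords.
B: 16 bars of 2 beats is 32 beats; at 8 beats each that's 4 chords.
C: 6 bars of 2 beats is 12 beats; at 2 beats each that's 6 chords.
D: 4 bars of 6 beats is 24 beats; at 8 beats each that's 3 chords.
Overall: 48 chords over 33 bars → 48/33 = 16/11 chords per bar.

16/11 chords per bar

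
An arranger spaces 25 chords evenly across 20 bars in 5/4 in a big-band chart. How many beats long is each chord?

20 bars × 5 beats/bar = 100 beats total.
100 beats ÷ 25 chords = 4 beats per chord.
(That is a whole note.)

4 beats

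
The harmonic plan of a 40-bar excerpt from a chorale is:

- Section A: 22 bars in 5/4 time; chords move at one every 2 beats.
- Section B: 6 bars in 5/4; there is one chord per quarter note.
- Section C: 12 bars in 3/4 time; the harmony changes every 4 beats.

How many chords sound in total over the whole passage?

A: 22·5 = 110 beats, 110/2 = 55 chords.
B: 6·5 = 30 beats, 30/1 = 30 chords.
C: 12·3 = 36 beats, 36/4 = 9 chords.
Total: 55 + 30 + 9 = 94.

94 chords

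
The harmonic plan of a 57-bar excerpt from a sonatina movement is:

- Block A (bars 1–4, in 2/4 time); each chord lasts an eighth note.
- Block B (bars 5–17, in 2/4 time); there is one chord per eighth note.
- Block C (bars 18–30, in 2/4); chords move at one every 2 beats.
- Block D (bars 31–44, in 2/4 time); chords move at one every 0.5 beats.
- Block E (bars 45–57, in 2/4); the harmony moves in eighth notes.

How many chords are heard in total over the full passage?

189 chords

A: 4 bars × 2 beats = 8 beats; 0.5 beats/chord → 16 chords.
B: 13 bars × 2 beats = 26 beats; 0.5 beats/chord → 52 chords.
C: 13 bars × 2 beats = 26 beats; 2 beats/chord → 13 chords.
D: 14 bars × 2 beats = 28 beats; 0.5 beats/chord → 56 chords.
E: 13 bars × 2 beats = 26 beats; 0.5 beats/chord → 52 chords.
Total: 16 + 52 + 13 + 56 + 52 = 189.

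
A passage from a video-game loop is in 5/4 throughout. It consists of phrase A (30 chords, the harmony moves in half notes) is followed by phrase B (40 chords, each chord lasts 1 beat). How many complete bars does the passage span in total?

A: 30 × 2 = 60 beats = 12 bars.
B: 40 × 1 = 40 beats = 8 bars.
Total: 12 + 8 = 20 bars.

20 bars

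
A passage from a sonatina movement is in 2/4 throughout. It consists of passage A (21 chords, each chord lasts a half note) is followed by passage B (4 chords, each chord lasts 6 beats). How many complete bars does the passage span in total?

33 bars

A: 21 × 2 = 42 beats = 21 bars.
B: 4 × 6 = 24 beats = 12 bars.
Total: 21 + 12 = 33 bars.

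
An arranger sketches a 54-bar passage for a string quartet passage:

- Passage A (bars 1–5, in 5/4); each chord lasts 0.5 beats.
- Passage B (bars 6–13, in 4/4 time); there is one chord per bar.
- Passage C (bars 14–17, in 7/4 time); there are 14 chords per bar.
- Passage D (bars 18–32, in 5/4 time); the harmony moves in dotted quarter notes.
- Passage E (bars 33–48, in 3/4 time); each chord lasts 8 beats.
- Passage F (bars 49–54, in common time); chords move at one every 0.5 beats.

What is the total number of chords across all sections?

A: 5·5 = 25 beats, 25/0.5 = 50 chords.
B: 8·4 = 32 beats, 32/4 = 8 chords.
C: 4·7 = 28 beats, 28/0.5 = 56 chords.
D: 15·5 = 75 beats, 75/1.5 = 50 chords.
E: 16·3 = 48 beats, 48/8 = 6 chords.
F: 6·4 = 24 beats, 24/0.5 = 48 chords.
Total: 50 + 8 + 56 + 50 + 6 + 48 = 218.

218 chords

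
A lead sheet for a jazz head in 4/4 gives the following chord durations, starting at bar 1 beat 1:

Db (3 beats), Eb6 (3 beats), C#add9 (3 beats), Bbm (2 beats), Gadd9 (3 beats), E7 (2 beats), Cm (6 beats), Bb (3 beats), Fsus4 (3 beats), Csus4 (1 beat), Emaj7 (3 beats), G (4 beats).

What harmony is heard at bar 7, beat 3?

Beat 3 of bar 7 is beat (7−1)×4 + 3 = 27 overall.
Running totals: Db ends at 3, Eb6 ends at 6, C#add9 ends at 9, Bbm ends at 11, Gadd9 ends at 14, E7 ends at 16, Cm ends at 22, Bb ends at 25, Fsus4 ends at 28.
Beat 27 falls within Fsus4.

Fsus4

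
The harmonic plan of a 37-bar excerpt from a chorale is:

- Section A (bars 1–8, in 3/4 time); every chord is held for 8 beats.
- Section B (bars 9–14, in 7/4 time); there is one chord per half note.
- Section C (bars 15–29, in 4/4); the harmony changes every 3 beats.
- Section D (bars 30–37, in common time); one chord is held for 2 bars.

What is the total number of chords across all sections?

A has 24 beats and chords last 8 each, so 3 chords.
B has 42 beats and chords last 2 each, so 21 chords.
C has 60 beats and chords last 3 each, so 20 chords.
D has 32 beats and chords last 8 each, so 4 chords.
Total: 3 + 21 + 20 + 4 = 48.

48 chords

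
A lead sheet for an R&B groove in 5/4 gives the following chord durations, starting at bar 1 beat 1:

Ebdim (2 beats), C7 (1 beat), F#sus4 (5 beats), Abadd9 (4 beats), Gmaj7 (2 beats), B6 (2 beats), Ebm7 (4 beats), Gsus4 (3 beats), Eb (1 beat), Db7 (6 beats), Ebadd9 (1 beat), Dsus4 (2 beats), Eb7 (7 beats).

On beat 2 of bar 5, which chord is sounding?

Gsus4

Beat 2 of bar 5 is beat (5−1)×5 + 2 = 22 overall.
Running totals: Ebdim ends at 2, C7 ends at 3, F#sus4 ends at 8, Abadd9 ends at 12, Gmaj7 ends at 14, B6 ends at 16, Ebm7 ends at 20, Gsus4 ends at 23.
Beat 22 falls within Gsus4.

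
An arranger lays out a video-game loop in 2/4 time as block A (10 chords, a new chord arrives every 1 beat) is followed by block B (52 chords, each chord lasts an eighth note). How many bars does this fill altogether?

A: 10 × 1 = 10 beats = 5 bars.
B: 52 × 0.5 = 26 beats = 13 bars.
Total: 5 + 13 = 18 bars.

18 bars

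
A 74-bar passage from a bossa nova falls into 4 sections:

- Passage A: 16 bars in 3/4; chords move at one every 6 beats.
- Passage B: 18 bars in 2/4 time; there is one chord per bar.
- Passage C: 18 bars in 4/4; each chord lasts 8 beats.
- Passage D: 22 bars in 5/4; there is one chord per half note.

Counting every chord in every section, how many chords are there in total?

A: 16 bars × 3 beats = 48 beats; 6 beats/chord → 8 chords.
B: 18 bars × 2 beats = 36 beats; 2 beats/chord → 18 chords.
C: 18 bars × 4 beats = 72 beats; 8 beats/chord → 9 chords.
D: 22 bars × 5 beats = 110 beats; 2 beats/chord → 55 chords.
Total: 8 + 18 + 9 + 55 = 90.

90 chords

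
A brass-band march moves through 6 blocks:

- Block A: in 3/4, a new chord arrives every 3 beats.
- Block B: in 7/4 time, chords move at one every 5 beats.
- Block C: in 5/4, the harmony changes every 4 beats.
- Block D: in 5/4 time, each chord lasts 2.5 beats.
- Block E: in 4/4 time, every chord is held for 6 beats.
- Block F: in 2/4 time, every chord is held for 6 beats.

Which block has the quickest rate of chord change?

A: each chord is 3 beats in 3/4, so 1 per bar.
B: each chord is 5 beats in 7/4, so 1.4 per bar.
C: each chord is 4 beats in 5/4, so 1.25 per bar.
D: each chord is 2.5 beats in 5/4, so 2 per bar.
E: each chord is 6 beats in 4/4, so 2/3 per bar.
F: each chord is 6 beats in 2/4, so 1/3 per bar.
Fastest is D at 2 chords/bar.

Block D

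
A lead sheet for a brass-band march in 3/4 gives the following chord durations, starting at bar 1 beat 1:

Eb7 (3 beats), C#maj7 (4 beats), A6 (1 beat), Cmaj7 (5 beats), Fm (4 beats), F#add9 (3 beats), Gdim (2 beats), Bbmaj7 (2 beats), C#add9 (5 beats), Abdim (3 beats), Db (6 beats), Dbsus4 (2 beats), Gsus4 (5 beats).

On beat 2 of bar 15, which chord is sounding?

Gsus4

Beat 2 of bar 15 is beat (15−1)×3 + 2 = 44 overall.
Running totals: Eb7 ends at 3, C#maj7 ends at 7, A6 ends at 8, Cmaj7 ends at 13, Fm ends at 17, F#add9 ends at 20, Gdim ends at 22, Bbmaj7 ends at 24, C#add9 ends at 29, Abdim ends at 32, Db ends at 38, Dbsus4 ends at 40, Gsus4 ends at 45.
Beat 44 falls within Gsus4.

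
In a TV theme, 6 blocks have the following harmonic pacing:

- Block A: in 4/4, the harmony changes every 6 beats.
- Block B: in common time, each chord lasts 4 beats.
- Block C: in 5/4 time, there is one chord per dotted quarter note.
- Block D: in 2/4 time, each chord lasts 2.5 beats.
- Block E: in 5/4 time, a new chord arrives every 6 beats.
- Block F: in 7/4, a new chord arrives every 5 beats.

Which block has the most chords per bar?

A: 4/6 = 2/3 chords/bar.
B: 4/4 = 1 chord/bar.
C: 5/1.5 = 10/3 chords/bar.
D: 2/2.5 = 0.8 chords/bar.
E: 5/6 = 5/6 chords/bar.
F: 7/5 = 1.4 chords/bar.
Fastest is C at 10/3 chords/bar.

Block C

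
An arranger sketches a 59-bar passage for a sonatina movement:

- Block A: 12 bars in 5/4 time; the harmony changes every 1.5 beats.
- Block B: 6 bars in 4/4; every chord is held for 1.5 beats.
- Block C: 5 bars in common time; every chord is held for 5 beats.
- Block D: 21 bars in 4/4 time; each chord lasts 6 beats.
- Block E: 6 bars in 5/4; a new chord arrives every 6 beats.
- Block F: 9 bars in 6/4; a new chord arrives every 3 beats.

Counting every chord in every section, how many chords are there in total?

97 chords

A: 12 bars × 5 beats = 60 beats; 1.5 beats/chord → 40 chords.
B: 6 bars × 4 beats = 24 beats; 1.5 beats/chord → 16 chords.
C: 5 bars × 4 beats = 20 beats; 5 beats/chord → 4 chords.
D: 21 bars × 4 beats = 84 beats; 6 beats/chord → 14 chords.
E: 6 bars × 5 beats = 30 beats; 6 beats/chord → 5 chords.
F: 9 bars × 6 beats = 54 beats; 3 beats/chord → 18 chords.
Total: 40 + 16 + 4 + 14 + 5 + 18 = 97.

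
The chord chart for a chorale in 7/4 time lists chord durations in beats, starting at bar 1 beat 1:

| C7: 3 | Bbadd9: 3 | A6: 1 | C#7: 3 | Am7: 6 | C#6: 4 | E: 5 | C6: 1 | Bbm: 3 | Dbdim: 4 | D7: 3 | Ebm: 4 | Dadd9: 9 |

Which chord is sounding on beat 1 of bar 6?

Beat 1 of bar 6 is beat (6−1)×7 + 1 = 36 overall.
Running totals: C7 ends at 3, Bbadd9 ends at 6, A6 ends at 7, C#7 ends at 10, Am7 ends at 16, C#6 ends at 20, E ends at 25, C6 ends at 26, Bbm ends at 29, Dbdim ends at 33, D7 ends at 36.
Beat 36 falls within D7.

D7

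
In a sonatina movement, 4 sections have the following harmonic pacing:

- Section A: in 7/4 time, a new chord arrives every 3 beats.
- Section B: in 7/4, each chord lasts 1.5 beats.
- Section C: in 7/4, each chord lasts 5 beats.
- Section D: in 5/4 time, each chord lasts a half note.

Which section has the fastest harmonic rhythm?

A: 7 beats/bar ÷ 3 beats/chord = 7/3 chords/bar.
B: 7 beats/bar ÷ 1.5 beats/chord = 14/3 chords/bar.
C: 7 beats/bar ÷ 5 beats/chord = 1.4 chords/bar.
D: 5 beats/bar ÷ 2 beats/chord = 2.5 chords/bar.
Fastest is B at 14/3 chords/bar.

Section B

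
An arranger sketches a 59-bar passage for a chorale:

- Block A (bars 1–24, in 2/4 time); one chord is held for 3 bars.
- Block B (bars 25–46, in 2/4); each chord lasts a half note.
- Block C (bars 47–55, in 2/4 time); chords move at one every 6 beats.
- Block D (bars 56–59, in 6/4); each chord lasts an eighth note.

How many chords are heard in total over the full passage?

A: 24 bars × 2 beats = 48 beats; 6 beats/chord → 8 chords.
B: 22 bars × 2 beats = 44 beats; 2 beats/chord → 22 chords.
C: 9 bars × 2 beats = 18 beats; 6 beats/chord → 3 chords.
D: 4 bars × 6 beats = 24 beats; 0.5 beats/chord → 48 chords.
Total: 8 + 22 + 3 + 48 = 81.

81 chords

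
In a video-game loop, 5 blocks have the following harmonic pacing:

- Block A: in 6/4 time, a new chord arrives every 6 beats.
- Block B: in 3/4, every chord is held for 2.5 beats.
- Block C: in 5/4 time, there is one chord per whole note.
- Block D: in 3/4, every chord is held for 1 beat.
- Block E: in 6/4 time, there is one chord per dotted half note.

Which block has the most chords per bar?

Block D

A: 6 beats/bar ÷ 6 beats/chord = 1 chord/bar.
B: 3 beats/bar ÷ 2.5 beats/chord = 1.2 chords/bar.
C: 5 beats/bar ÷ 4 beats/chord = 1.25 chords/bar.
D: 3 beats/bar ÷ 1 beat/chord = 3 chords/bar.
E: 6 beats/bar ÷ 3 beats/chord = 2 chords/bar.
Fastest is D at 3 chords/bar.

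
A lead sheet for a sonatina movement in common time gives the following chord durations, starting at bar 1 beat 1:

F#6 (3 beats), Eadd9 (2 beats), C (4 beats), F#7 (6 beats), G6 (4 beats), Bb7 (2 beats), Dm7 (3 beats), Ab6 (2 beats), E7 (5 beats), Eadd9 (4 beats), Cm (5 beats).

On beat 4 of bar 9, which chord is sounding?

Cm

Beat 4 of bar 9 is beat (9−1)×4 + 4 = 36 overall.
Running totals: F#6 ends at 3, Eadd9 ends at 5, C ends at 9, F#7 ends at 15, G6 ends at 19, Bb7 ends at 21, Dm7 ends at 24, Ab6 ends at 26, E7 ends at 31, Eadd9 ends at 35, Cm ends at 40.
Beat 36 falls within Cm.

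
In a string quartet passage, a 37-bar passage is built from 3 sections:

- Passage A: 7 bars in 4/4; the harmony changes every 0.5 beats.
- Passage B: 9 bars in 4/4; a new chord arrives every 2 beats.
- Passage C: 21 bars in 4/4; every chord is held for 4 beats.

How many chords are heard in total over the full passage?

95 chords

A: 7·4 = 28 beats, 28/0.5 = 56 chords.
B: 9·4 = 36 beats, 36/2 = 18 chords.
C: 21·4 = 84 beats, 84/4 = 21 chords.
Total: 56 + 18 + 21 = 95.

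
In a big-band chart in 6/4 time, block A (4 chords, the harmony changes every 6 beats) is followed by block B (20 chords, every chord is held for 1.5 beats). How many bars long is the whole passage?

A: 4 × 6 = 24 beats = 4 bars.
B: 20 × 1.5 = 30 beats = 5 bars.
Total: 4 + 5 = 9 bars.

9 bars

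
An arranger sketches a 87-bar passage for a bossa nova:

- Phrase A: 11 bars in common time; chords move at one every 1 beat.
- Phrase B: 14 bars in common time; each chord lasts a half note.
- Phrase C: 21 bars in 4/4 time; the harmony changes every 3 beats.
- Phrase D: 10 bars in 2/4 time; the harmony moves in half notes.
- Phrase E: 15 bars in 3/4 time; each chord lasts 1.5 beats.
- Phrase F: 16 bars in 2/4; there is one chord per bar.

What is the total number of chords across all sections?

A: 11·4 = 44 beats, 44/1 = 44 chords.
B: 14·4 = 56 beats, 56/2 = 28 chords.
C: 21·4 = 84 beats, 84/3 = 28 chords.
D: 10·2 = 20 beats, 20/2 = 10 chords.
E: 15·3 = 45 beats, 45/1.5 = 30 chords.
F: 16·2 = 32 beats, 32/2 = 16 chords.
Total: 44 + 28 + 28 + 10 + 30 + 16 = 156.

156 chords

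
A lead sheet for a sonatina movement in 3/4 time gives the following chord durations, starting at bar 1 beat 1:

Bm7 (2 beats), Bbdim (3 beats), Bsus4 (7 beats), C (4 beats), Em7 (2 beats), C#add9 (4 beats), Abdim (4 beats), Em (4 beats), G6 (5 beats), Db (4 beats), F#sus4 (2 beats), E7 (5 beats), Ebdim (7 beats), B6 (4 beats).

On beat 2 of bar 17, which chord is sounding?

Beat 2 of bar 17 is beat (17−1)×3 + 2 = 50 overall.
Running totals: Bm7 ends at 2, Bbdim ends at 5, Bsus4 ends at 12, C ends at 16, Em7 ends at 18, C#add9 ends at 22, Abdim ends at 26, Em ends at 30, G6 ends at 35, Db ends at 39, F#sus4 ends at 41, E7 ends at 46, Ebdim ends at 53.
Beat 50 falls within Ebdim.

Ebdim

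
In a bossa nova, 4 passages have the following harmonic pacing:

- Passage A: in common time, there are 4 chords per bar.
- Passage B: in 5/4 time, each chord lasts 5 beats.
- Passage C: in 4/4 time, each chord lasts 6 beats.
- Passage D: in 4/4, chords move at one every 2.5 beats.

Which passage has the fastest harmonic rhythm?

Passage A

A: each chord is 1 beat in 4/4, so 4 per bar.
B: each chord is 5 beats in 5/4, so 1 per bar.
C: each chord is 6 beats in 4/4, so 2/3 per bar.
D: each chord is 2.5 beats in 4/4, so 1.6 per bar.
Fastest is A at 4 chords/bar.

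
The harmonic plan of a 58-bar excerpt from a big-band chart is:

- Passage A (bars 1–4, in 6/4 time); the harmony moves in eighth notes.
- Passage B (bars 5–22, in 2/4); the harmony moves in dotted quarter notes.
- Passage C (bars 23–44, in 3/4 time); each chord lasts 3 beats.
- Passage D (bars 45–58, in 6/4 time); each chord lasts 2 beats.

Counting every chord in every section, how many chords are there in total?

A has 24 beats and chords last 0.5 each, so 48 chords.
B has 36 beats and chords last 1.5 each, so 24 chords.
C has 66 beats and chords last 3 each, so 22 chords.
D has 84 beats and chords last 2 each, so 42 chords.
Total: 48 + 24 + 22 + 42 = 136.

136 chords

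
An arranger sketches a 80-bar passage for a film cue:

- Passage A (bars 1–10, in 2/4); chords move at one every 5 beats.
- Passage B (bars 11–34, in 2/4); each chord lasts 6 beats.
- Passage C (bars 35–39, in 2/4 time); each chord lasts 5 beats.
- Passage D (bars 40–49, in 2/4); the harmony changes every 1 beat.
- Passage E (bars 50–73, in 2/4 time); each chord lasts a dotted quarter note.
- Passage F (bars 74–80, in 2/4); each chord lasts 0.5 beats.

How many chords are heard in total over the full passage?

A: 10 bars × 2 beats = 20 beats; 5 beats/chord → 4 chords.
B: 24 bars × 2 beats = 48 beats; 6 beats/chord → 8 chords.
C: 5 bars × 2 beats = 10 beats; 5 beats/chord → 2 chords.
D: 10 bars × 2 beats = 20 beats; 1 beat/chord → 20 chords.
E: 24 bars × 2 beats = 48 beats; 1.5 beats/chord → 32 chords.
F: 7 bars × 2 beats = 14 beats; 0.5 beats/chord → 28 chords.
Total: 4 + 8 + 2 + 20 + 32 + 28 = 94.

94 chords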